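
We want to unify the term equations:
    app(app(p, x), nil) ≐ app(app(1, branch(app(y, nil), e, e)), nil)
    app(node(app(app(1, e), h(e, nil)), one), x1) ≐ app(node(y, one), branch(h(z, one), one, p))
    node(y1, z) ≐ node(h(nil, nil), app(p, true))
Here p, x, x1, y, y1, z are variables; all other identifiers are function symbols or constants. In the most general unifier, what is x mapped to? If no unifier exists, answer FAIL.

Decompose app/2: app(p, x) ≐ app(1, branch(app(y, nil), e, e)),  nil ≐ nil.
Decompose app/2: p ≐ 1,  x ≐ branch(app(y, nil), e, e).
Bind p := 1; substituting into the 2 remaining equations that mention p gives: app(node(app(app(1, e), h(e, nil)), one), x1) ≐ app(node(y, one), branch(h(z, one), one, 1)),  node(y1, z) ≐ node(h(nil, nil), app(1, true)).
Bind x := branch(app(y, nil), e, e); no other remaining equation mentions x.
Delete trivial equation nil ≐ nil.
Decompose app/2: node(app(app(1, e), h(e, nil)), one) ≐ node(y, one),  x1 ≐ branch(h(z, one), one, 1).
Decompose node/2: app(app(1, e), h(e, nil)) ≐ y,  one ≐ one.
Bind y := app(app(1, e), h(e, nil)); no other remaining equation mentions y. Substituting into the earlier binding gives x := branch(app(app(app(1, e), h(e, nil)), nil), e, e).
Delete trivial equation one ≐ one.
Bind x1 := branch(h(z, one), one, 1); no other remaining equation mentions x1.
Decompose node/2: y1 ≐ h(nil, nil),  z ≐ app(1, true).
Bind y1 := h(nil, nil); no other remaining equation mentions y1.
Bind z := app(1, true). Substituting into the earlier binding gives x1 := branch(h(app(1, true), one), one, 1).
MGU = { p ↦ 1, x ↦ branch(app(app(app(1, e), h(e, nil)), nil), e, e), y ↦ app(app(1, e), h(e, nil)), x1 ↦ branch(h(app(1, true), one), one, 1), y1 ↦ h(nil, nil), z ↦ app(1, true) }, so x ↦ branch(app(app(app(1, e), h(e, nil)), nil), e, e).

branch(app(app(app(1, e), h(e, nil)), nil), e, e)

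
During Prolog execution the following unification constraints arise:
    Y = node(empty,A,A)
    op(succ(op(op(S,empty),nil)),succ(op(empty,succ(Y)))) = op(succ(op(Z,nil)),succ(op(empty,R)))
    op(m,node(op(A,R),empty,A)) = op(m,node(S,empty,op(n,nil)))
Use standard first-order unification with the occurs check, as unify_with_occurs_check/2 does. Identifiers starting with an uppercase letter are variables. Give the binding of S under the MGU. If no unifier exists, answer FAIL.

Bind Y := node(empty,A,A); substituting into the one remaining equation that mentions Y gives: op(succ(op(op(S,empty),nil)),succ(op(empty,succ(node(empty,A,A))))) = op(succ(op(Z,nil)),succ(op(empty,R))).
Decompose op/2: succ(op(op(S,empty),nil)) = succ(op(Z,nil)),  succ(op(empty,succ(node(empty,A,A)))) = succ(op(empty,R)).
Decompose succ/1: op(op(S,empty),nil) = op(Z,nil).
Decompose op/2: op(S,empty) = Z,  nil = nil.
Bind Z := op(S,empty); no other remaining equation mentions Z.
Delete trivial equation nil = nil.
Decompose succ/1: op(empty,succ(node(empty,A,A))) = op(empty,R).
Decompose op/2: empty = empty,  succ(node(empty,A,A)) = R.
Delete trivial equation empty = empty.
Bind R := succ(node(empty,A,A)); substituting into the remaining equation gives: op(m,node(op(A,succ(node(empty,A,A))),empty,A)) = op(m,node(S,empty,op(n,nil))).
Decompose op/2: m = m,  node(op(A,succ(node(empty,A,A))),empty,A) = node(S,empty,op(n,nil)).
Delete trivial equation m = m.
Decompose node/3: op(A,succ(node(empty,A,A))) = S,  empty = empty,  A = op(n,nil).
Bind S := op(A,succ(node(empty,A,A))); no other remaining equation mentions S. Substituting into the earlier binding gives Z := op(op(A,succ(node(empty,A,A))),empty).
Delete trivial equation empty = empty.
Bind A := op(n,nil). Substituting into the earlier bindings gives Y := node(empty,op(n,nil),op(n,nil)), Z := op(op(op(n,nil),succ(node(empty,op(n,nil),op(n,nil)))),empty), R := succ(node(empty,op(n,nil),op(n,nil))), S := op(op(n,nil),succ(node(empty,op(n,nil),op(n,nil)))).
MGU = { Y -> node(empty,op(n,nil),op(n,nil)), Z -> op(op(op(n,nil),succ(node(empty,op(n,nil),op(n,nil)))),empty), R -> succ(node(empty,op(n,nil),op(n,nil))), S -> op(op(n,nil),succ(node(empty,op(n,nil),op(n,nil)))), A -> op(n,nil) }, so S -> op(op(n,nil),succ(node(empty,op(n,nil),op(n,nil)))).

op(op(n,nil),succ(node(empty,op(n,nil),op(n,nil))))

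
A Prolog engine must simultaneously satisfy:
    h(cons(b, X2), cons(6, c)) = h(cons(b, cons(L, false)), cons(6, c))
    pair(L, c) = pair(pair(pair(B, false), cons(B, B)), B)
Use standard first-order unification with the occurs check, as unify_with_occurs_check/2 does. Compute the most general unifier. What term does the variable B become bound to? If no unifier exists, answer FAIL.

c

Decompose h/2: cons(b, X2) = cons(b, cons(L, false)),  cons(6, c) = cons(6, c).
Decompose cons/2: b = b,  X2 = cons(L, false).
Delete trivial equation b = b.
Bind X2 := cons(L, false); no other remaining equation mentions X2.
Delete trivial equation cons(6, c) = cons(6, c).
Decompose pair/2: L = pair(pair(B, false), cons(B, B)),  c = B.
Bind L := pair(pair(B, false), cons(B, B)); no other remaining equation mentions L. Substituting into the earlier binding gives X2 := cons(pair(pair(B, false), cons(B, B)), false).
Bind B := c. Substituting into the earlier bindings gives X2 := cons(pair(pair(c, false), cons(c, c)), false), L := pair(pair(c, false), cons(c, c)).
MGU = { X2 -> cons(pair(pair(c, false), cons(c, c)), false), L -> pair(pair(c, false), cons(c, c)), B -> c }, so B -> c.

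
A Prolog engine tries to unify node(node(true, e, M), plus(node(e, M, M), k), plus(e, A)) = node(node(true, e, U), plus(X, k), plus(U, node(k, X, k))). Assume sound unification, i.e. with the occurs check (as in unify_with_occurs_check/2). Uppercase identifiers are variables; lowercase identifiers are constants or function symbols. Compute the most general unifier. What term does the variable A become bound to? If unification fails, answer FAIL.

node(k, node(e, e, e), k)

Decompose node/3: node(true, e, M) = node(true, e, U),  plus(node(e, M, M), k) = plus(X, k),  plus(e, A) = plus(U, node(k, X, k)).
Decompose node/3: true = true,  e = e,  M = U.
Delete trivial equation true = true.
Delete trivial equation e = e.
Bind M := U; substituting into the one remaining equation that mentions M gives: plus(node(e, U, U), k) = plus(X, k).
Decompose plus/2: node(e, U, U) = X,  k = k.
Bind X := node(e, U, U); substituting into the one remaining equation that mentions X gives: plus(e, A) = plus(U, node(k, node(e, U, U), k)).
Delete trivial equation k = k.
Decompose plus/2: e = U,  A = node(k, node(e, U, U), k).
Bind U := e; substituting into the remaining equation gives: A = node(k, node(e, e, e), k). Substituting into the earlier bindings gives M := e, X := node(e, e, e).
Bind A := node(k, node(e, e, e), k).
MGU = { M ↦ e, X ↦ node(e, e, e), U ↦ e, A ↦ node(k, node(e, e, e), k) }, so A ↦ node(k, node(e, e, e), k).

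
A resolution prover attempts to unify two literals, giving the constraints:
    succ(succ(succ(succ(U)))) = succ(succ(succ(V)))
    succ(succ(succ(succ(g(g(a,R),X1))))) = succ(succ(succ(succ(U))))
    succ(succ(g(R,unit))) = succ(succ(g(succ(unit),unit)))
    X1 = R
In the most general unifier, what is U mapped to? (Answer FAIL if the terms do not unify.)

Decompose succ/1: succ(succ(succ(U))) = succ(succ(V)).
Decompose succ/1: succ(succ(U)) = succ(V).
Decompose succ/1: succ(U) = V.
Bind V := succ(U); no other remaining equation mentions V.
Decompose succ/1: succ(succ(succ(g(g(a,R),X1)))) = succ(succ(succ(U))).
Decompose succ/1: succ(succ(g(g(a,R),X1))) = succ(succ(U)).
Decompose succ/1: succ(g(g(a,R),X1)) = succ(U).
Decompose succ/1: g(g(a,R),X1) = U.
Bind U := g(g(a,R),X1); no other remaining equation mentions U. Substituting into the earlier binding gives V := succ(g(g(a,R),X1)).
Decompose succ/1: succ(g(R,unit)) = succ(g(succ(unit),unit)).
Decompose succ/1: g(R,unit) = g(succ(unit),unit).
Decompose g/2: R = succ(unit),  unit = unit.
Bind R := succ(unit); substituting into the one remaining equation that mentions R gives: X1 = succ(unit). Substituting into the earlier bindings gives V := succ(g(g(a,succ(unit)),X1)), U := g(g(a,succ(unit)),X1).
Delete trivial equation unit = unit.
Bind X1 := succ(unit). Substituting into the earlier bindings gives V := succ(g(g(a,succ(unit)),succ(unit))), U := g(g(a,succ(unit)),succ(unit)).
MGU = { V ↦ succ(g(g(a,succ(unit)),succ(unit))), U ↦ g(g(a,succ(unit)),succ(unit)), R ↦ succ(unit), X1 ↦ succ(unit) }, so U ↦ g(g(a,succ(unit)),succ(unit)).

g(g(a,succ(unit)),succ(unit))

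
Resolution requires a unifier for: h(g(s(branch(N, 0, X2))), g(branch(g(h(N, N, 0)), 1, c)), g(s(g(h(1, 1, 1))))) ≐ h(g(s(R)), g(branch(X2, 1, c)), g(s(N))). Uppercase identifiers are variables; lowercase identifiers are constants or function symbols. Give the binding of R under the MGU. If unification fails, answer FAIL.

branch(g(h(1, 1, 1)), 0, g(h(g(h(1, 1, 1)), g(h(1, 1, 1)), 0)))

Decompose h/3: g(s(branch(N, 0, X2))) ≐ g(s(R)),  g(branch(g(h(N, N, 0)), 1, c)) ≐ g(branch(X2, 1, c)),  g(s(g(h(1, 1, 1)))) ≐ g(s(N)).
Decompose g/1: s(branch(N, 0, X2)) ≐ s(R).
Decompose s/1: branch(N, 0, X2) ≐ R.
Bind R := branch(N, 0, X2); no other remaining equation mentions R.
Decompose g/1: branch(g(h(N, N, 0)), 1, c) ≐ branch(X2, 1, c).
Decompose branch/3: g(h(N, N, 0)) ≐ X2,  1 ≐ 1,  c ≐ c.
Bind X2 := g(h(N, N, 0)); no other remaining equation mentions X2. Substituting into the earlier binding gives R := branch(N, 0, g(h(N, N, 0))).
Delete trivial equation 1 ≐ 1.
Delete trivial equation c ≐ c.
Decompose g/1: s(g(h(1, 1, 1))) ≐ s(N).
Decompose s/1: g(h(1, 1, 1)) ≐ N.
Bind N := g(h(1, 1, 1)). Substituting into the earlier bindings gives R := branch(g(h(1, 1, 1)), 0, g(h(g(h(1, 1, 1)), g(h(1, 1, 1)), 0))), X2 := g(h(g(h(1, 1, 1)), g(h(1, 1, 1)), 0)).
MGU = { R ↦ branch(g(h(1, 1, 1)), 0, g(h(g(h(1, 1, 1)), g(h(1, 1, 1)), 0))), X2 ↦ g(h(g(h(1, 1, 1)), g(h(1, 1, 1)), 0)), N ↦ g(h(1, 1, 1)) }, so R ↦ branch(g(h(1, 1, 1)), 0, g(h(g(h(1, 1, 1)), g(h(1, 1, 1)), 0))).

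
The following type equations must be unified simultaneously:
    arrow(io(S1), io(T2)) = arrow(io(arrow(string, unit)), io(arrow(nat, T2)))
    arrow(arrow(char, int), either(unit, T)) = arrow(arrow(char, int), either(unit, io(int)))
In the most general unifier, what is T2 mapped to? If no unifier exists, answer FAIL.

Decompose arrow/2: io(S1) = io(arrow(string, unit)),  io(T2) = io(arrow(nat, T2)).
Decompose io/1: S1 = arrow(string, unit).
Bind S1 := arrow(string, unit); no other remaining equation mentions S1.
Decompose io/1: T2 = arrow(nat, T2).
Occurs check fails: T2 occurs in arrow(nat, T2); the equation T2 = arrow(nat, T2) has no finite solution.

FAIL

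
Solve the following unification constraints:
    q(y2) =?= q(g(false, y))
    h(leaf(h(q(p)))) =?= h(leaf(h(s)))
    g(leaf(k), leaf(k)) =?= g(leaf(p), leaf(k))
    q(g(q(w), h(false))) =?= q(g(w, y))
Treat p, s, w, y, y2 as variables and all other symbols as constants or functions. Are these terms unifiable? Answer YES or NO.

NO

Decompose q/1: y2 =?= g(false, y).
Bind y2 := g(false, y); no other remaining equation mentions y2.
Decompose h/1: leaf(h(q(p))) =?= leaf(h(s)).
Decompose leaf/1: h(q(p)) =?= h(s).
Decompose h/1: q(p) =?= s.
Bind s := q(p); no other remaining equation mentions s.
Decompose g/2: leaf(k) =?= leaf(p),  leaf(k) =?= leaf(k).
Decompose leaf/1: k =?= p.
Bind p := k; no other remaining equation mentions p. Substituting into the earlier binding gives s := q(k).
Delete trivial equation leaf(k) =?= leaf(k).
Decompose q/1: g(q(w), h(false)) =?= g(w, y).
Decompose g/2: q(w) =?= w,  h(false) =?= y.
Occurs check fails: w occurs in q(w); the equation w =?= q(w) has no finite solution.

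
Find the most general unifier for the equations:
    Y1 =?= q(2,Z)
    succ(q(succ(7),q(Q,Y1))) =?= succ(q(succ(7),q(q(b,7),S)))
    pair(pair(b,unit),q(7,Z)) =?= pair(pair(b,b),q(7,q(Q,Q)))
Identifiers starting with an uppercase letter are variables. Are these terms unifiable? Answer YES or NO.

Bind Y1 := q(2,Z); substituting into the one remaining equation that mentions Y1 gives: succ(q(succ(7),q(Q,q(2,Z)))) =?= succ(q(succ(7),q(q(b,7),S))).
Decompose succ/1: q(succ(7),q(Q,q(2,Z))) =?= q(succ(7),q(q(b,7),S)).
Decompose q/2: succ(7) =?= succ(7),  q(Q,q(2,Z)) =?= q(q(b,7),S).
Delete trivial equation succ(7) =?= succ(7).
Decompose q/2: Q =?= q(b,7),  q(2,Z) =?= S.
Bind Q := q(b,7); substituting into the one remaining equation that mentions Q gives: pair(pair(b,unit),q(7,Z)) =?= pair(pair(b,b),q(7,q(q(b,7),q(b,7)))).
Bind S := q(2,Z); no other remaining equation mentions S.
Decompose pair/2: pair(b,unit) =?= pair(b,b),  q(7,Z) =?= q(7,q(q(b,7),q(b,7))).
Decompose pair/2: b =?= b,  unit =?= b.
Delete trivial equation b =?= b.
Clash: constants unit and b differ; no unifier exists.

NO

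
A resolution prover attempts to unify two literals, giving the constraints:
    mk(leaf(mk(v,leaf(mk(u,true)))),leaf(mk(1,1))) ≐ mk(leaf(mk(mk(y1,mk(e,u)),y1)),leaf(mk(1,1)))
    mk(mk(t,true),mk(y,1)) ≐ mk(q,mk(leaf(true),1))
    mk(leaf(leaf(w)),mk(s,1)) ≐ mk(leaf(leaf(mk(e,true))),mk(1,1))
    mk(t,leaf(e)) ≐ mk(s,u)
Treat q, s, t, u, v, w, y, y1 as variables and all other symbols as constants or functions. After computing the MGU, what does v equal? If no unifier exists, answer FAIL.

Decompose mk/2: leaf(mk(v,leaf(mk(u,true)))) ≐ leaf(mk(mk(y1,mk(e,u)),y1)),  leaf(mk(1,1)) ≐ leaf(mk(1,1)).
Decompose leaf/1: mk(v,leaf(mk(u,true))) ≐ mk(mk(y1,mk(e,u)),y1).
Decompose mk/2: v ≐ mk(y1,mk(e,u)),  leaf(mk(u,true)) ≐ y1.
Bind v := mk(y1,mk(e,u)); no other remaining equation mentions v.
Bind y1 := leaf(mk(u,true)); no other remaining equation mentions y1. Substituting into the earlier binding gives v := mk(leaf(mk(u,true)),mk(e,u)).
Delete trivial equation leaf(mk(1,1)) ≐ leaf(mk(1,1)).
Decompose mk/2: mk(t,true) ≐ q,  mk(y,1) ≐ mk(leaf(true),1).
Bind q := mk(t,true); no other remaining equation mentions q.
Decompose mk/2: y ≐ leaf(true),  1 ≐ 1.
Bind y := leaf(true); no other remaining equation mentions y.
Delete trivial equation 1 ≐ 1.
Decompose mk/2: leaf(leaf(w)) ≐ leaf(leaf(mk(e,true))),  mk(s,1) ≐ mk(1,1).
Decompose leaf/1: leaf(w) ≐ leaf(mk(e,true)).
Decompose leaf/1: w ≐ mk(e,true).
Bind w := mk(e,true); no other remaining equation mentions w.
Decompose mk/2: s ≐ 1,  1 ≐ 1.
Bind s := 1; substituting into the one remaining equation that mentions s gives: mk(t,leaf(e)) ≐ mk(1,u).
Delete trivial equation 1 ≐ 1.
Decompose mk/2: t ≐ 1,  leaf(e) ≐ u.
Bind t := 1; no other remaining equation mentions t. Substituting into the earlier binding gives q := mk(1,true).
Bind u := leaf(e). Substituting into the earlier bindings gives v := mk(leaf(mk(leaf(e),true)),mk(e,leaf(e))), y1 := leaf(mk(leaf(e),true)).
MGU = { v ↦ mk(leaf(mk(leaf(e),true)),mk(e,leaf(e))), y1 ↦ leaf(mk(leaf(e),true)), q ↦ mk(1,true), y ↦ leaf(true), w ↦ mk(e,true), s ↦ 1, t ↦ 1, u ↦ leaf(e) }, so v ↦ mk(leaf(mk(leaf(e),true)),mk(e,leaf(e))).

mk(leaf(mk(leaf(e),true)),mk(e,leaf(e)))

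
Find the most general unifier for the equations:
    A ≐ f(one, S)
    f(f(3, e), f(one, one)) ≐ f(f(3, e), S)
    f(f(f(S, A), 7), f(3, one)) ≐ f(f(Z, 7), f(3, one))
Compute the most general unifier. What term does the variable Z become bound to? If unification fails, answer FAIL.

Bind A := f(one, S); substituting into the one remaining equation that mentions A gives: f(f(f(S, f(one, S)), 7), f(3, one)) ≐ f(f(Z, 7), f(3, one)).
Decompose f/2: f(3, e) ≐ f(3, e),  f(one, one) ≐ S.
Delete trivial equation f(3, e) ≐ f(3, e).
Bind S := f(one, one); substituting into the remaining equation gives: f(f(f(f(one, one), f(one, f(one, one))), 7), f(3, one)) ≐ f(f(Z, 7), f(3, one)). Substituting into the earlier binding gives A := f(one, f(one, one)).
Decompose f/2: f(f(f(one, one), f(one, f(one, one))), 7) ≐ f(Z, 7),  f(3, one) ≐ f(3, one).
Decompose f/2: f(f(one, one), f(one, f(one, one))) ≐ Z,  7 ≐ 7.
Bind Z := f(f(one, one), f(one, f(one, one))); no other remaining equation mentions Z.
Delete trivial equation 7 ≐ 7.
Delete trivial equation f(3, one) ≐ f(3, one).
MGU = { A := f(one, f(one, one)), S := f(one, one), Z := f(f(one, one), f(one, f(one, one))) }, so Z := f(f(one, one), f(one, f(one, one))).

f(f(one, one), f(one, f(one, one)))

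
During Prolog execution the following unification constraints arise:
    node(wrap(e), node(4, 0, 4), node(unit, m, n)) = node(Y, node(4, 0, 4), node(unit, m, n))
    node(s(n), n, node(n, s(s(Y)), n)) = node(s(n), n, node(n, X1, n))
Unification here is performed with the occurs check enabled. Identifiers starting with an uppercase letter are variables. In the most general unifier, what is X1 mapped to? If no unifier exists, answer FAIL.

Decompose node/3: wrap(e) = Y,  node(4, 0, 4) = node(4, 0, 4),  node(unit, m, n) = node(unit, m, n).
Bind Y := wrap(e); substituting into the one remaining equation that mentions Y gives: node(s(n), n, node(n, s(s(wrap(e))), n)) = node(s(n), n, node(n, X1, n)).
Delete trivial equation node(4, 0, 4) = node(4, 0, 4).
Delete trivial equation node(unit, m, n) = node(unit, m, n).
Decompose node/3: s(n) = s(n),  n = n,  node(n, s(s(wrap(e))), n) = node(n, X1, n).
Delete trivial equation s(n) = s(n).
Delete trivial equation n = n.
Decompose node/3: n = n,  s(s(wrap(e))) = X1,  n = n.
Delete trivial equation n = n.
Bind X1 := s(s(wrap(e))); no other remaining equation mentions X1.
Delete trivial equation n = n.
MGU = { Y ↦ wrap(e), X1 ↦ s(s(wrap(e))) }, so X1 ↦ s(s(wrap(e))).

s(s(wrap(e)))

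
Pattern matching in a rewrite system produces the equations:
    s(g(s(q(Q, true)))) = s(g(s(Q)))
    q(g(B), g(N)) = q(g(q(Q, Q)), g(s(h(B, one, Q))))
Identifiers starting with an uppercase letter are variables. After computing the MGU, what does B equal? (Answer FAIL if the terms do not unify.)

Decompose s/1: g(s(q(Q, true))) = g(s(Q)).
Decompose g/1: s(q(Q, true)) = s(Q).
Decompose s/1: q(Q, true) = Q.
Occurs check fails: Q occurs in q(Q, true); the equation Q = q(Q, true) has no finite solution.

FAIL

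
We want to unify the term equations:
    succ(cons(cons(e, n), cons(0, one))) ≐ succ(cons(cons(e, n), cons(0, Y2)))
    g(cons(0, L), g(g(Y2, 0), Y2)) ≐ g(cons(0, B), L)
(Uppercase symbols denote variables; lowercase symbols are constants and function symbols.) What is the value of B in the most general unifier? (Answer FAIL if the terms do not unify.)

Decompose succ/1: cons(cons(e, n), cons(0, one)) ≐ cons(cons(e, n), cons(0, Y2)).
Decompose cons/2: cons(e, n) ≐ cons(e, n),  cons(0, one) ≐ cons(0, Y2).
Delete trivial equation cons(e, n) ≐ cons(e, n).
Decompose cons/2: 0 ≐ 0,  one ≐ Y2.
Delete trivial equation 0 ≐ 0.
Bind Y2 := one; substituting into the remaining equation gives: g(cons(0, L), g(g(one, 0), one)) ≐ g(cons(0, B), L).
Decompose g/2: cons(0, L) ≐ cons(0, B),  g(g(one, 0), one) ≐ L.
Decompose cons/2: 0 ≐ 0,  L ≐ B.
Delete trivial equation 0 ≐ 0.
Bind L := B; substituting into the remaining equation gives: g(g(one, 0), one) ≐ B.
Bind B := g(g(one, 0), one). Substituting into the earlier binding gives L := g(g(one, 0), one).
MGU = { Y2 -> one, L -> g(g(one, 0), one), B -> g(g(one, 0), one) }, so B -> g(g(one, 0), one).

g(g(one, 0), one)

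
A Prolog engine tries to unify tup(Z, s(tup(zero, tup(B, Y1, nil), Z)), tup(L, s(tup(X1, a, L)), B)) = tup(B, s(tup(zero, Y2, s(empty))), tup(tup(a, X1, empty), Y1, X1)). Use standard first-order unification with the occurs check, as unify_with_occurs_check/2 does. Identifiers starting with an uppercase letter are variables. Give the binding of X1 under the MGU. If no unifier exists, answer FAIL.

s(empty)

Decompose tup/3: Z = B,  s(tup(zero, tup(B, Y1, nil), Z)) = s(tup(zero, Y2, s(empty))),  tup(L, s(tup(X1, a, L)), B) = tup(tup(a, X1, empty), Y1, X1).
Bind Z := B; substituting into the one remaining equation that mentions Z gives: s(tup(zero, tup(B, Y1, nil), B)) = s(tup(zero, Y2, s(empty))).
Decompose s/1: tup(zero, tup(B, Y1, nil), B) = tup(zero, Y2, s(empty)).
Decompose tup/3: zero = zero,  tup(B, Y1, nil) = Y2,  B = s(empty).
Delete trivial equation zero = zero.
Bind Y2 := tup(B, Y1, nil); no other remaining equation mentions Y2.
Bind B := s(empty); substituting into the remaining equation gives: tup(L, s(tup(X1, a, L)), s(empty)) = tup(tup(a, X1, empty), Y1, X1). Substituting into the earlier bindings gives Z := s(empty), Y2 := tup(s(empty), Y1, nil).
Decompose tup/3: L = tup(a, X1, empty),  s(tup(X1, a, L)) = Y1,  s(empty) = X1.
Bind L := tup(a, X1, empty); substituting into the one remaining equation that mentions L gives: s(tup(X1, a, tup(a, X1, empty))) = Y1.
Bind Y1 := s(tup(X1, a, tup(a, X1, empty))); no other remaining equation mentions Y1. Substituting into the earlier binding gives Y2 := tup(s(empty), s(tup(X1, a, tup(a, X1, empty))), nil).
Bind X1 := s(empty). Substituting into the earlier bindings gives Y2 := tup(s(empty), s(tup(s(empty), a, tup(a, s(empty), empty))), nil), L := tup(a, s(empty), empty), Y1 := s(tup(s(empty), a, tup(a, s(empty), empty))).
MGU = { Z ↦ s(empty), Y2 ↦ tup(s(empty), s(tup(s(empty), a, tup(a, s(empty), empty))), nil), B ↦ s(empty), L ↦ tup(a, s(empty), empty), Y1 ↦ s(tup(s(empty), a, tup(a, s(empty), empty))), X1 ↦ s(empty) }, so X1 ↦ s(empty).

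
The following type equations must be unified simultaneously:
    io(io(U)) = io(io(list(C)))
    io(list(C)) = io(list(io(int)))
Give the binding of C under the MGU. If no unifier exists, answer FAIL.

Decompose io/1: io(U) = io(list(C)).
Decompose io/1: U = list(C).
Bind U := list(C); no other remaining equation mentions U.
Decompose io/1: list(C) = list(io(int)).
Decompose list/1: C = io(int).
Bind C := io(int). Substituting into the earlier binding gives U := list(io(int)).
MGU = { U -> list(io(int)), C -> io(int) }, so C -> io(int).

io(int)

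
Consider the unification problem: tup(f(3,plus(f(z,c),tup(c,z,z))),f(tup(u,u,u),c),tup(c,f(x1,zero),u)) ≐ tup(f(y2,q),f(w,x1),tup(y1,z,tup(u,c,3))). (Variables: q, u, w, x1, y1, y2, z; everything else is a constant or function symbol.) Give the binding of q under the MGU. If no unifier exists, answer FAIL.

FAIL

Decompose tup/3: f(3,plus(f(z,c),tup(c,z,z))) ≐ f(y2,q),  f(tup(u,u,u),c) ≐ f(w,x1),  tup(c,f(x1,zero),u) ≐ tup(y1,z,tup(u,c,3)).
Decompose f/2: 3 ≐ y2,  plus(f(z,c),tup(c,z,z)) ≐ q.
Bind y2 := 3; no other remaining equation mentions y2.
Bind q := plus(f(z,c),tup(c,z,z)); no other remaining equation mentions q.
Decompose f/2: tup(u,u,u) ≐ w,  c ≐ x1.
Bind w := tup(u,u,u); no other remaining equation mentions w.
Bind x1 := c; substituting into the remaining equation gives: tup(c,f(c,zero),u) ≐ tup(y1,z,tup(u,c,3)).
Decompose tup/3: c ≐ y1,  f(c,zero) ≐ z,  u ≐ tup(u,c,3).
Bind y1 := c; no other remaining equation mentions y1.
Bind z := f(c,zero); no other remaining equation mentions z. Substituting into the earlier binding gives q := plus(f(f(c,zero),c),tup(c,f(c,zero),f(c,zero))).
Occurs check fails: u occurs in tup(u,c,3); the equation u ≐ tup(u,c,3) has no finite solution.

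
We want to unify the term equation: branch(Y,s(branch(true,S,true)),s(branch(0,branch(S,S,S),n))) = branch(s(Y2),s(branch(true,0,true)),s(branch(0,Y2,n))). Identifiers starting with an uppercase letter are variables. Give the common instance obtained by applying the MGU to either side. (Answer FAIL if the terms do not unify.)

branch(s(branch(0,0,0)),s(branch(true,0,true)),s(branch(0,branch(0,0,0),n)))

Decompose branch/3: Y = s(Y2),  s(branch(true,S,true)) = s(branch(true,0,true)),  s(branch(0,branch(S,S,S),n)) = s(branch(0,Y2,n)).
Bind Y := s(Y2); no other remaining equation mentions Y.
Decompose s/1: branch(true,S,true) = branch(true,0,true).
Decompose branch/3: true = true,  S = 0,  true = true.
Delete trivial equation true = true.
Bind S := 0; substituting into the one remaining equation that mentions S gives: s(branch(0,branch(0,0,0),n)) = s(branch(0,Y2,n)).
Delete trivial equation true = true.
Decompose s/1: branch(0,branch(0,0,0),n) = branch(0,Y2,n).
Decompose branch/3: 0 = 0,  branch(0,0,0) = Y2,  n = n.
Delete trivial equation 0 = 0.
Bind Y2 := branch(0,0,0); no other remaining equation mentions Y2. Substituting into the earlier binding gives Y := s(branch(0,0,0)).
Delete trivial equation n = n.
Applying the MGU to either side gives branch(s(branch(0,0,0)),s(branch(true,0,true)),s(branch(0,branch(0,0,0),n))).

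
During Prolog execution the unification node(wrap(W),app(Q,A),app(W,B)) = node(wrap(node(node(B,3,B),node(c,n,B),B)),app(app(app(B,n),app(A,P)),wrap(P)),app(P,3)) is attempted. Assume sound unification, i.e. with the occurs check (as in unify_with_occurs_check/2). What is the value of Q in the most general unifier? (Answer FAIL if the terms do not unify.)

Decompose node/3: wrap(W) = wrap(node(node(B,3,B),node(c,n,B),B)),  app(Q,A) = app(app(app(B,n),app(A,P)),wrap(P)),  app(W,B) = app(P,3).
Decompose wrap/1: W = node(node(B,3,B),node(c,n,B),B).
Bind W := node(node(B,3,B),node(c,n,B),B); substituting into the one remaining equation that mentions W gives: app(node(node(B,3,B),node(c,n,B),B),B) = app(P,3).
Decompose app/2: Q = app(app(B,n),app(A,P)),  A = wrap(P).
Bind Q := app(app(B,n),app(A,P)); no other remaining equation mentions Q.
Bind A := wrap(P); no other remaining equation mentions A. Substituting into the earlier binding gives Q := app(app(B,n),app(wrap(P),P)).
Decompose app/2: node(node(B,3,B),node(c,n,B),B) = P,  B = 3.
Bind P := node(node(B,3,B),node(c,n,B),B); no other remaining equation mentions P. Substituting into the earlier bindings gives Q := app(app(B,n),app(wrap(node(node(B,3,B),node(c,n,B),B)),node(node(B,3,B),node(c,n,B),B))), A := wrap(node(node(B,3,B),node(c,n,B),B)).
Bind B := 3. Substituting into the earlier bindings gives W := node(node(3,3,3),node(c,n,3),3), Q := app(app(3,n),app(wrap(node(node(3,3,3),node(c,n,3),3)),node(node(3,3,3),node(c,n,3),3))), A := wrap(node(node(3,3,3),node(c,n,3),3)), P := node(node(3,3,3),node(c,n,3),3).
MGU = { W ↦ node(node(3,3,3),node(c,n,3),3), Q ↦ app(app(3,n),app(wrap(node(node(3,3,3),node(c,n,3),3)),node(node(3,3,3),node(c,n,3),3))), A ↦ wrap(node(node(3,3,3),node(c,n,3),3)), P ↦ node(node(3,3,3),node(c,n,3),3), B ↦ 3 }, so Q ↦ app(app(3,n),app(wrap(node(node(3,3,3),node(c,n,3),3)),node(node(3,3,3),node(c,n,3),3))).

app(app(3,n),app(wrap(node(node(3,3,3),node(c,n,3),3)),node(node(3,3,3),node(c,n,3),3)))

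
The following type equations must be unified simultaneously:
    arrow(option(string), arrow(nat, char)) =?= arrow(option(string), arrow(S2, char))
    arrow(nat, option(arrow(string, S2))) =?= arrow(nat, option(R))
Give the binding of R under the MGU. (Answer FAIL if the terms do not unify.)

Decompose arrow/2: option(string) =?= option(string),  arrow(nat, char) =?= arrow(S2, char).
Delete trivial equation option(string) =?= option(string).
Decompose arrow/2: nat =?= S2,  char =?= char.
Bind S2 := nat; substituting into the one remaining equation that mentions S2 gives: arrow(nat, option(arrow(string, nat))) =?= arrow(nat, option(R)).
Delete trivial equation char =?= char.
Decompose arrow/2: nat =?= nat,  option(arrow(string, nat)) =?= option(R).
Delete trivial equation nat =?= nat.
Decompose option/1: arrow(string, nat) =?= R.
Bind R := arrow(string, nat).
MGU = { S2 := nat, R := arrow(string, nat) }, so R := arrow(string, nat).

arrow(string, nat)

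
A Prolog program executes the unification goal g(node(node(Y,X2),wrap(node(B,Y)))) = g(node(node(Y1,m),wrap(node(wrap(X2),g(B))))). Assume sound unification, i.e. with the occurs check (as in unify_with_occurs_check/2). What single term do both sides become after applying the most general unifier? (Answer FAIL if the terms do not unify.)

Decompose g/1: node(node(Y,X2),wrap(node(B,Y))) = node(node(Y1,m),wrap(node(wrap(X2),g(B)))).
Decompose node/2: node(Y,X2) = node(Y1,m),  wrap(node(B,Y)) = wrap(node(wrap(X2),g(B))).
Decompose node/2: Y = Y1,  X2 = m.
Bind Y := Y1; substituting into the one remaining equation that mentions Y gives: wrap(node(B,Y1)) = wrap(node(wrap(X2),g(B))).
Bind X2 := m; substituting into the remaining equation gives: wrap(node(B,Y1)) = wrap(node(wrap(m),g(B))).
Decompose wrap/1: node(B,Y1) = node(wrap(m),g(B)).
Decompose node/2: B = wrap(m),  Y1 = g(B).
Bind B := wrap(m); substituting into the remaining equation gives: Y1 = g(wrap(m)).
Bind Y1 := g(wrap(m)). Substituting into the earlier binding gives Y := g(wrap(m)).
Applying the MGU to either side gives g(node(node(g(wrap(m)),m),wrap(node(wrap(m),g(wrap(m)))))).

g(node(node(g(wrap(m)),m),wrap(node(wrap(m),g(wrap(m))))))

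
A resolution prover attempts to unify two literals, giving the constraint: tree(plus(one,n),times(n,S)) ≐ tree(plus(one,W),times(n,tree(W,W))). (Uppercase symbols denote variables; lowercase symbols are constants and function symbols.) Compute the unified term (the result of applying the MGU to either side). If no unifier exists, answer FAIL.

Decompose tree/2: plus(one,n) ≐ plus(one,W),  times(n,S) ≐ times(n,tree(W,W)).
Decompose plus/2: one ≐ one,  n ≐ W.
Delete trivial equation one ≐ one.
Bind W := n; substituting into the remaining equation gives: times(n,S) ≐ times(n,tree(n,n)).
Decompose times/2: n ≐ n,  S ≐ tree(n,n).
Delete trivial equation n ≐ n.
Bind S := tree(n,n).
Applying the MGU to either side gives tree(plus(one,n),times(n,tree(n,n))).

tree(plus(one,n),times(n,tree(n,n)))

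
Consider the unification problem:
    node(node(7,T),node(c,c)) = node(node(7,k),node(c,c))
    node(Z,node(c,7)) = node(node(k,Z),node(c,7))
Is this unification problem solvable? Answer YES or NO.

Decompose node/2: node(7,T) = node(7,k),  node(c,c) = node(c,c).
Decompose node/2: 7 = 7,  T = k.
Delete trivial equation 7 = 7.
Bind T := k; no other remaining equation mentions T.
Delete trivial equation node(c,c) = node(c,c).
Decompose node/2: Z = node(k,Z),  node(c,7) = node(c,7).
Occurs check fails: Z occurs in node(k,Z); the equation Z = node(k,Z) has no finite solution.

NO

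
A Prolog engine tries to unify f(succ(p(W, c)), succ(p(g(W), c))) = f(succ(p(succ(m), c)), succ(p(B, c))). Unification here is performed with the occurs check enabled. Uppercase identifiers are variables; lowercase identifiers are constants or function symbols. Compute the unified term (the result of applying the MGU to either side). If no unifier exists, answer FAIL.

Decompose f/2: succ(p(W, c)) = succ(p(succ(m), c)),  succ(p(g(W), c)) = succ(p(B, c)).
Decompose succ/1: p(W, c) = p(succ(m), c).
Decompose p/2: W = succ(m),  c = c.
Bind W := succ(m); substituting into the one remaining equation that mentions W gives: succ(p(g(succ(m)), c)) = succ(p(B, c)).
Delete trivial equation c = c.
Decompose succ/1: p(g(succ(m)), c) = p(B, c).
Decompose p/2: g(succ(m)) = B,  c = c.
Bind B := g(succ(m)); no other remaining equation mentions B.
Delete trivial equation c = c.
Applying the MGU to either side gives f(succ(p(succ(m), c)), succ(p(g(succ(m)), c))).

f(succ(p(succ(m), c)), succ(p(g(succ(m)), c)))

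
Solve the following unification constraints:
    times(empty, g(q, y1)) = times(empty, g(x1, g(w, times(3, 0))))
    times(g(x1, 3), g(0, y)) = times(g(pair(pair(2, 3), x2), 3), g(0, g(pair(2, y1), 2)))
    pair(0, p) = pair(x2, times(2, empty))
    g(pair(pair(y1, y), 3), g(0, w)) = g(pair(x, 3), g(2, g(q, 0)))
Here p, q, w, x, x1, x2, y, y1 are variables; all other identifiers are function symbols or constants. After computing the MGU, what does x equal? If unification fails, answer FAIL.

Decompose times/2: empty = empty,  g(q, y1) = g(x1, g(w, times(3, 0))).
Delete trivial equation empty = empty.
Decompose g/2: q = x1,  y1 = g(w, times(3, 0)).
Bind q := x1; substituting into the one remaining equation that mentions q gives: g(pair(pair(y1, y), 3), g(0, w)) = g(pair(x, 3), g(2, g(x1, 0))).
Bind y1 := g(w, times(3, 0)); substituting into the 2 remaining equations that mention y1 gives: times(g(x1, 3), g(0, y)) = times(g(pair(pair(2, 3), x2), 3), g(0, g(pair(2, g(w, times(3, 0))), 2))),  g(pair(pair(g(w, times(3, 0)), y), 3), g(0, w)) = g(pair(x, 3), g(2, g(x1, 0))).
Decompose times/2: g(x1, 3) = g(pair(pair(2, 3), x2), 3),  g(0, y) = g(0, g(pair(2, g(w, times(3, 0))), 2)).
Decompose g/2: x1 = pair(pair(2, 3), x2),  3 = 3.
Bind x1 := pair(pair(2, 3), x2); substituting into the one remaining equation that mentions x1 gives: g(pair(pair(g(w, times(3, 0)), y), 3), g(0, w)) = g(pair(x, 3), g(2, g(pair(pair(2, 3), x2), 0))). Substituting into the earlier binding gives q := pair(pair(2, 3), x2).
Delete trivial equation 3 = 3.
Decompose g/2: 0 = 0,  y = g(pair(2, g(w, times(3, 0))), 2).
Delete trivial equation 0 = 0.
Bind y := g(pair(2, g(w, times(3, 0))), 2); substituting into the one remaining equation that mentions y gives: g(pair(pair(g(w, times(3, 0)), g(pair(2, g(w, times(3, 0))), 2)), 3), g(0, w)) = g(pair(x, 3), g(2, g(pair(pair(2, 3), x2), 0))).
Decompose pair/2: 0 = x2,  p = times(2, empty).
Bind x2 := 0; substituting into the one remaining equation that mentions x2 gives: g(pair(pair(g(w, times(3, 0)), g(pair(2, g(w, times(3, 0))), 2)), 3), g(0, w)) = g(pair(x, 3), g(2, g(pair(pair(2, 3), 0), 0))). Substituting into the earlier bindings gives q := pair(pair(2, 3), 0), x1 := pair(pair(2, 3), 0).
Bind p := times(2, empty); no other remaining equation mentions p.
Decompose g/2: pair(pair(g(w, times(3, 0)), g(pair(2, g(w, times(3, 0))), 2)), 3) = pair(x, 3),  g(0, w) = g(2, g(pair(pair(2, 3), 0), 0)).
Decompose pair/2: pair(g(w, times(3, 0)), g(pair(2, g(w, times(3, 0))), 2)) = x,  3 = 3.
Bind x := pair(g(w, times(3, 0)), g(pair(2, g(w, times(3, 0))), 2)); no other remaining equation mentions x.
Delete trivial equation 3 = 3.
Decompose g/2: 0 = 2,  w = g(pair(pair(2, 3), 0), 0).
Clash: constants 0 and 2 differ; no unifier exists.

FAIL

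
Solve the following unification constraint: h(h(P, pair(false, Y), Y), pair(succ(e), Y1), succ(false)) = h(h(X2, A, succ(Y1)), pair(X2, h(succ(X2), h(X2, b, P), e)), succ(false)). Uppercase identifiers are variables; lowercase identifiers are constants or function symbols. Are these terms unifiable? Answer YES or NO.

Decompose h/3: h(P, pair(false, Y), Y) = h(X2, A, succ(Y1)),  pair(succ(e), Y1) = pair(X2, h(succ(X2), h(X2, b, P), e)),  succ(false) = succ(false).
Decompose h/3: P = X2,  pair(false, Y) = A,  Y = succ(Y1).
Bind P := X2; substituting into the one remaining equation that mentions P gives: pair(succ(e), Y1) = pair(X2, h(succ(X2), h(X2, b, X2), e)).
Bind A := pair(false, Y); no other remaining equation mentions A.
Bind Y := succ(Y1); no other remaining equation mentions Y. Substituting into the earlier binding gives A := pair(false, succ(Y1)).
Decompose pair/2: succ(e) = X2,  Y1 = h(succ(X2), h(X2, b, X2), e).
Bind X2 := succ(e); substituting into the one remaining equation that mentions X2 gives: Y1 = h(succ(succ(e)), h(succ(e), b, succ(e)), e). Substituting into the earlier binding gives P := succ(e).
Bind Y1 := h(succ(succ(e)), h(succ(e), b, succ(e)), e); no other remaining equation mentions Y1. Substituting into the earlier bindings gives A := pair(false, succ(h(succ(succ(e)), h(succ(e), b, succ(e)), e))), Y := succ(h(succ(succ(e)), h(succ(e), b, succ(e)), e)).
Delete trivial equation succ(false) = succ(false).
No equations remain and no clash or occurs-check failure arose, so a unifier exists.

YES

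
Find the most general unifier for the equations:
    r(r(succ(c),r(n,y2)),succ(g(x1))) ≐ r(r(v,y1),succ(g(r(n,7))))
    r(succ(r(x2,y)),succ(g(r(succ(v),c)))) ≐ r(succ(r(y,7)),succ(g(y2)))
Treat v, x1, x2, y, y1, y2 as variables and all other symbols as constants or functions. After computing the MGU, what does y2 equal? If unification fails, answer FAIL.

r(succ(succ(c)),c)

Decompose r/2: r(succ(c),r(n,y2)) ≐ r(v,y1),  succ(g(x1)) ≐ succ(g(r(n,7))).
Decompose r/2: succ(c) ≐ v,  r(n,y2) ≐ y1.
Bind v := succ(c); substituting into the one remaining equation that mentions v gives: r(succ(r(x2,y)),succ(g(r(succ(succ(c)),c)))) ≐ r(succ(r(y,7)),succ(g(y2))).
Bind y1 := r(n,y2); no other remaining equation mentions y1.
Decompose succ/1: g(x1) ≐ g(r(n,7)).
Decompose g/1: x1 ≐ r(n,7).
Bind x1 := r(n,7); no other remaining equation mentions x1.
Decompose r/2: succ(r(x2,y)) ≐ succ(r(y,7)),  succ(g(r(succ(succ(c)),c))) ≐ succ(g(y2)).
Decompose succ/1: r(x2,y) ≐ r(y,7).
Decompose r/2: x2 ≐ y,  y ≐ 7.
Bind x2 := y; no other remaining equation mentions x2.
Bind y := 7; no other remaining equation mentions y. Substituting into the earlier binding gives x2 := 7.
Decompose succ/1: g(r(succ(succ(c)),c)) ≐ g(y2).
Decompose g/1: r(succ(succ(c)),c) ≐ y2.
Bind y2 := r(succ(succ(c)),c). Substituting into the earlier binding gives y1 := r(n,r(succ(succ(c)),c)).
MGU = { v := succ(c), y1 := r(n,r(succ(succ(c)),c)), x1 := r(n,7), x2 := 7, y := 7, y2 := r(succ(succ(c)),c) }, so y2 := r(succ(succ(c)),c).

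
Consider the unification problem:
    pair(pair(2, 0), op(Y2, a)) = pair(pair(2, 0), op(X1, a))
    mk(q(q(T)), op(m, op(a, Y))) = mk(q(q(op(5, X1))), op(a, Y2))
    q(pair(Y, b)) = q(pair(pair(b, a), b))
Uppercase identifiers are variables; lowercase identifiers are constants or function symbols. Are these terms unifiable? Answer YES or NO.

Decompose pair/2: pair(2, 0) = pair(2, 0),  op(Y2, a) = op(X1, a).
Delete trivial equation pair(2, 0) = pair(2, 0).
Decompose op/2: Y2 = X1,  a = a.
Bind Y2 := X1; substituting into the one remaining equation that mentions Y2 gives: mk(q(q(T)), op(m, op(a, Y))) = mk(q(q(op(5, X1))), op(a, X1)).
Delete trivial equation a = a.
Decompose mk/2: q(q(T)) = q(q(op(5, X1))),  op(m, op(a, Y)) = op(a, X1).
Decompose q/1: q(T) = q(op(5, X1)).
Decompose q/1: T = op(5, X1).
Bind T := op(5, X1); no other remaining equation mentions T.
Decompose op/2: m = a,  op(a, Y) = X1.
Clash: constants m and a differ; no unifier exists.

NO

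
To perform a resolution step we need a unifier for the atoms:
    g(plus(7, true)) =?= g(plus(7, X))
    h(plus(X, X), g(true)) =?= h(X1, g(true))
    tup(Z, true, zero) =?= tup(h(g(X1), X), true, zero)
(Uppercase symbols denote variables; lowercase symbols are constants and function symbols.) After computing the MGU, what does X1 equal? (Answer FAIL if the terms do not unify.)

Decompose g/1: plus(7, true) =?= plus(7, X).
Decompose plus/2: 7 =?= 7,  true =?= X.
Delete trivial equation 7 =?= 7.
Bind X := true; substituting into the remaining equations gives: h(plus(true, true), g(true)) =?= h(X1, g(true)),  tup(Z, true, zero) =?= tup(h(g(X1), true), true, zero).
Decompose h/2: plus(true, true) =?= X1,  g(true) =?= g(true).
Bind X1 := plus(true, true); substituting into the one remaining equation that mentions X1 gives: tup(Z, true, zero) =?= tup(h(g(plus(true, true)), true), true, zero).
Delete trivial equation g(true) =?= g(true).
Decompose tup/3: Z =?= h(g(plus(true, true)), true),  true =?= true,  zero =?= zero.
Bind Z := h(g(plus(true, true)), true); no other remaining equation mentions Z.
Delete trivial equation true =?= true.
Delete trivial equation zero =?= zero.
MGU = { X ↦ true, X1 ↦ plus(true, true), Z ↦ h(g(plus(true, true)), true) }, so X1 ↦ plus(true, true).

plus(true, true)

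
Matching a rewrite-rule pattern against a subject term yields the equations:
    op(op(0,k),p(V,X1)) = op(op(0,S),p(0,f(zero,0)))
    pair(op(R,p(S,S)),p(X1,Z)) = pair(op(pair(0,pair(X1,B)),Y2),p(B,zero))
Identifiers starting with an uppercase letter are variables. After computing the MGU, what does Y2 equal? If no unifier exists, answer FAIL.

Decompose op/2: op(0,k) = op(0,S),  p(V,X1) = p(0,f(zero,0)).
Decompose op/2: 0 = 0,  k = S.
Delete trivial equation 0 = 0.
Bind S := k; substituting into the one remaining equation that mentions S gives: pair(op(R,p(k,k)),p(X1,Z)) = pair(op(pair(0,pair(X1,B)),Y2),p(B,zero)).
Decompose p/2: V = 0,  X1 = f(zero,0).
Bind V := 0; no other remaining equation mentions V.
Bind X1 := f(zero,0); substituting into the remaining equation gives: pair(op(R,p(k,k)),p(f(zero,0),Z)) = pair(op(pair(0,pair(f(zero,0),B)),Y2),p(B,zero)).
Decompose pair/2: op(R,p(k,k)) = op(pair(0,pair(f(zero,0),B)),Y2),  p(f(zero,0),Z) = p(B,zero).
Decompose op/2: R = pair(0,pair(f(zero,0),B)),  p(k,k) = Y2.
Bind R := pair(0,pair(f(zero,0),B)); no other remaining equation mentions R.
Bind Y2 := p(k,k); no other remaining equation mentions Y2.
Decompose p/2: f(zero,0) = B,  Z = zero.
Bind B := f(zero,0); no other remaining equation mentions B. Substituting into the earlier binding gives R := pair(0,pair(f(zero,0),f(zero,0))).
Bind Z := zero.
MGU = { S ↦ k, V ↦ 0, X1 ↦ f(zero,0), R ↦ pair(0,pair(f(zero,0),f(zero,0))), Y2 ↦ p(k,k), B ↦ f(zero,0), Z ↦ zero }, so Y2 ↦ p(k,k).

p(k,k)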